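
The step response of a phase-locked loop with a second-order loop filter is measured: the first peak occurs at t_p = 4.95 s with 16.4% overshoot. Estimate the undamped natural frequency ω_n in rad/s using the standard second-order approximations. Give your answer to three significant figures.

ω_n ≈ 0.732 rad/s

ζ from %OS: ζ = |ln 0.164|/√(π²+ln²0.164) = 0.499.
From t_p = π/ω_d, ω_d = π/4.95 = 0.635 rad/s, so ω_n = ω_d/√(1−ζ²) = 0.732 rad/s.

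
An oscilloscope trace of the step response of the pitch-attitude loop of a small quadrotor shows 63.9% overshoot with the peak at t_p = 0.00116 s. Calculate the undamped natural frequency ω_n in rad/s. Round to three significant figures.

ζ from %OS: ζ = |ln 0.639|/√(π²+ln²0.639) = 0.141.
t_p = π/ω_d ⇒ ω_d = 2710 rad/s; then ω_n = ω_d/√(1−ζ²) = 2740 rad/s.

ω_n ≈ 2740 rad/s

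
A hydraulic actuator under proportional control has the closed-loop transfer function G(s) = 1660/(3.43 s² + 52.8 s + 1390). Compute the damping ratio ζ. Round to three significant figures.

ζ ≈ 0.382

Dividing through by 3.43: denominator becomes s² + 15.39 s + 405.2.
So ω_n = √405.2 = 20.1 rad/s and ζ = 15.39/(2·20.1) = 0.382.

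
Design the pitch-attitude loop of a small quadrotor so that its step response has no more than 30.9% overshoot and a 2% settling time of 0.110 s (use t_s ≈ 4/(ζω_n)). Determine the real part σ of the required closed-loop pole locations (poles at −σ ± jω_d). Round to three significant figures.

The settling-time spec alone fixes σ = ζω_n = 4/t_s = 4/0.110 = 36.4.
(Overshoot then fixes ζ = 0.350 and hence ω_d = σ·√(1−ζ²)/ζ = 97.3 rad/s.)

σ ≈ 36.4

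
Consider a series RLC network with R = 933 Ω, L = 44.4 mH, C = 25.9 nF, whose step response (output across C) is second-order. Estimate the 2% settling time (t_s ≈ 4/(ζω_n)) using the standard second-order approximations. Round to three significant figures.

For a series RLC circuit (capacitor voltage as output), ω_n = 1/√(LC) = 1/√(44.4 mH · 25.9 nF) = 29500 rad/s.
ζ = (R/2)·√(C/L) = (933/2)·√(25.9 nF/44.4 mH) = 0.356.
t_s ≈ 4/(ζω_n) = 0.000381 s.

t_s ≈ 0.000381 s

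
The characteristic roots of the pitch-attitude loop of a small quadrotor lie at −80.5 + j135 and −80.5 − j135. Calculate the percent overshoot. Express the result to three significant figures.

%OS ≈ 15.4%

With σ = 80.5, ω_d = 135: ω_n = √(σ²+ω_d²) = 157 rad/s, ζ = σ/ω_n = 0.512.
%OS = 100·exp(−πζ/√(1−ζ²)) = 15.4%.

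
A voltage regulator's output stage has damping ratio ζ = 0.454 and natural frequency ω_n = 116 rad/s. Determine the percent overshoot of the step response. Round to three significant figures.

For an underdamped second-order system, %OS = 100·exp(−πζ/√(1−ζ²)).
πζ/√(1−ζ²) = π·0.454/√(1−0.206) = 1.601, so %OS = 100·e^(−1.601) = 20.2%.

%OS ≈ 20.2%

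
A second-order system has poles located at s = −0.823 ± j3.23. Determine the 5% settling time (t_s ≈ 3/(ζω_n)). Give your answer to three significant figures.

t_s ≈ 3.65 s

For poles at −σ ± jω_d, ζω_n = σ = 0.823, so t_s ≈ 3/σ = 3.65 s.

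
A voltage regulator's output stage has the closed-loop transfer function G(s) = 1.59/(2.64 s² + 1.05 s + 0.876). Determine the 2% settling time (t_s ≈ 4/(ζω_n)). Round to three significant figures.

t_s ≈ 20.1 s

Dividing through by 2.64: denominator becomes s² + 0.3977 s + 0.3318.
So ω_n = √0.3318 = 0.576 rad/s and ζ = 0.3977/(2·0.576) = 0.345.
t_s ≈ 4/(ζω_n) = 20.1 s.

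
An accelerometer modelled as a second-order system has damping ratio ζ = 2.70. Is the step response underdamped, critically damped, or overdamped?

Since ζ = 2.70 > 1, the system is overdamped.

overdamped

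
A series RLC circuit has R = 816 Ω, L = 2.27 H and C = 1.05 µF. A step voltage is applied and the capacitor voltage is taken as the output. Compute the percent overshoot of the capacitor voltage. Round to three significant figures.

%OS ≈ 40.4%

For a series RLC circuit (capacitor voltage as output), ω_n = 1/√(LC) = 1/√(2.27 H · 1.05 µF) = 648 rad/s.
ζ = (R/2)·√(C/L) = (816/2)·√(1.05 µF/2.27 H) = 0.277.
Overshoot: exp(−π·0.277/√(1−0.277²)) = 0.404, i.e. 40.4%.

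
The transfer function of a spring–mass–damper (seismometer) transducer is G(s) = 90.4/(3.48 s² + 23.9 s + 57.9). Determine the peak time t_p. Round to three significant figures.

t_p ≈ 1.43 s

Dividing through by 3.48: denominator becomes s² + 6.868 s + 16.64.
So ω_n = √16.64 = 4.08 rad/s and ζ = 6.868/(2·4.08) = 0.842.
ω_d = ω_n√(1−ζ²) = 2.20 rad/s. t_p = π/ω_d = 1.43 s.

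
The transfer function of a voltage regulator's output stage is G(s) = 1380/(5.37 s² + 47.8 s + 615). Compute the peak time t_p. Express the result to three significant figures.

t_p ≈ 0.323 s

Dividing through by 5.37: denominator becomes s² + 8.901 s + 114.5.
So ω_n = √114.5 = 10.7 rad/s and ζ = 8.901/(2·10.7) = 0.416.
ω_d = 10.7·√(1 − 0.416²) = 9.73 rad/s. t_p = π/ω_d = 0.323 s.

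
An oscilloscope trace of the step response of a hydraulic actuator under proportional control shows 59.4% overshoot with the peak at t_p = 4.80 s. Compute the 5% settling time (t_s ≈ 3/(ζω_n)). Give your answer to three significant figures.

t_s ≈ 27.6 s

From the overshoot, ζ = −ln(OS)/√(π²+ln²(OS)) = 0.164.
From t_p = π/ω_d, ω_d = π/4.80 = 0.654 rad/s, so ω_n = ω_d/√(1−ζ²) = 0.663 rad/s.
t_s ≈ 3/(ζω_n) = 3/(0.164·0.663) = 27.6 s.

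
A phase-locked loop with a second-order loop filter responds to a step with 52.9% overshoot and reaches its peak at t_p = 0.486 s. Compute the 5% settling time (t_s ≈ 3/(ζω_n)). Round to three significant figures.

t_s ≈ 2.29 s

ζ from %OS: ζ = |ln 0.529|/√(π²+ln²0.529) = 0.199.
t_p = π/ω_d ⇒ ω_d = 6.46 rad/s; then ω_n = ω_d/√(1−ζ²) = 6.60 rad/s.
t_s ≈ 3/(ζω_n) = 3/(0.199·6.60) = 2.29 s.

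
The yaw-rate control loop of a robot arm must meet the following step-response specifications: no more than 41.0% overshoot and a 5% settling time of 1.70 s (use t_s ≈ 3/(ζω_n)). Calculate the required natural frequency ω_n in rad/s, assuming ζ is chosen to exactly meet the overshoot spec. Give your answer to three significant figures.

ω_n ≈ 6.46 rad/s

ζ = −ln(OS)/√(π² + (ln OS)²). With OS = 0.410, ln OS = −0.8916 and ζ = 0.8916/3.266 = 0.273.
Then ω_n = 3/(ζ t_s) = 3/(0.273 × 1.70) = 6.46 rad/s.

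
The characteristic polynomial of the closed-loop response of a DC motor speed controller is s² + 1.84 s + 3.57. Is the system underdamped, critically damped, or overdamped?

underdamped

a² − 4b = 1.84² − 4·3.57 < 0 (complex roots); the system is underdamped.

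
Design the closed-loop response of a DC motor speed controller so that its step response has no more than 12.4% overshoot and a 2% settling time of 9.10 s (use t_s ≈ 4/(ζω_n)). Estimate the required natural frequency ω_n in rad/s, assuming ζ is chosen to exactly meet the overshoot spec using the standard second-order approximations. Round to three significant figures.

ω_n ≈ 0.794 rad/s

From %OS = 100·exp(−πζ/√(1−ζ²)), invert to get ζ = −ln(OS)/√(π² + ln²(OS)) with OS = 0.124.
−ln 0.124 = 2.087, so ζ = 2.087/√(π² + 4.358) = 0.553.
From t_s ≈ 4/(ζω_n): ω_n = 4/(ζ·t_s) = 4/(0.553·9.10) = 0.794 rad/s.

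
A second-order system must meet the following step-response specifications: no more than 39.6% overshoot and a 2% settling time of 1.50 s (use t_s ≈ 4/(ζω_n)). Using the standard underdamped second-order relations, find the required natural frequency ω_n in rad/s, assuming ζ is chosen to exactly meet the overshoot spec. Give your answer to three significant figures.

ω_n ≈ 9.43 rad/s

From %OS = 100·exp(−πζ/√(1−ζ²)), invert to get ζ = −ln(OS)/√(π² + ln²(OS)) with OS = 0.396.
−ln 0.396 = 0.9263, so ζ = 0.9263/√(π² + 0.8581) = 0.283.
From t_s ≈ 4/(ζω_n): ω_n = 4/(ζ·t_s) = 4/(0.283·1.50) = 9.43 rad/s.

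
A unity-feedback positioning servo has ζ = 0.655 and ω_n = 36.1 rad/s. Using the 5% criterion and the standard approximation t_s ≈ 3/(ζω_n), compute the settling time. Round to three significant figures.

t_s ≈ 0.127 s

t_s ≈ 3/(ζω_n) = 3/(0.655 × 36.1) = 0.127 s.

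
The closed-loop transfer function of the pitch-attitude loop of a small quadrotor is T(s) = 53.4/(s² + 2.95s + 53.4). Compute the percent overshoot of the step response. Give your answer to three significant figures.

Comparing the denominator to s² + 2ζω_n s + ω_n²: ω_n = √53.4 = 7.31 rad/s, and 2ζω_n = 2.95 so ζ = 2.95/(2·7.31) = 0.202.
%OS = 100 e^{−πζ/√(1−ζ²)} with ζ = 0.202 gives 52.3%.

%OS ≈ 52.3%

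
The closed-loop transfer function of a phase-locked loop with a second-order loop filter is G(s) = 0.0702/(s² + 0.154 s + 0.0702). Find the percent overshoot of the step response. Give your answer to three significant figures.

%OS ≈ 38.5%

Comparing the denominator to s² + 2ζω_n s + ω_n²: ω_n = √0.0702 = 0.265 rad/s, and 2ζω_n = 0.154 so ζ = 0.154/(2·0.265) = 0.291.
Overshoot: exp(−π·0.291/√(1−0.291²)) = 0.385, i.e. 38.5%.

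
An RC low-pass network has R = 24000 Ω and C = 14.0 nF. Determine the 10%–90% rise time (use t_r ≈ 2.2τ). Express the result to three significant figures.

t_r ≈ 0.000739 s

τ = RC = 24000 × 14.0 nF = 0.000336 s.
t_r ≈ 2.2τ = 0.000739 s.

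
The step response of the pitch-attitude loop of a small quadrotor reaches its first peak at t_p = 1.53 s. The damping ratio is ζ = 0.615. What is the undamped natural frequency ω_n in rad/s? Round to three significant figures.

ω_n ≈ 2.60 rad/s

Peak time t_p = π/ω_d, so ω_d = π/t_p = π/1.53 = 2.05 rad/s.
ω_n = ω_d/√(1−ζ²) = 2.05/√0.622 = 2.60 rad/s.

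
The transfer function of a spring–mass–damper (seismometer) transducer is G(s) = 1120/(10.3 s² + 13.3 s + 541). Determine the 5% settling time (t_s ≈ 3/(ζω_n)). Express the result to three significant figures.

Dividing through by 10.3: denominator becomes s² + 1.291 s + 52.52.
So ω_n = √52.52 = 7.25 rad/s and ζ = 1.291/(2·7.25) = 0.0891.
t_s ≈ 3/(ζω_n) = 4.65 s.

t_s ≈ 4.65 s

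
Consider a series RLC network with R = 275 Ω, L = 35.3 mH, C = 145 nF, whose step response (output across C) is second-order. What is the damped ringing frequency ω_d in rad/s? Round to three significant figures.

ω_d ≈ 13400 rad/s

For a series RLC circuit (capacitor voltage as output), ω_n = 1/√(LC) = 1/√(35.3 mH · 145 nF) = 14000 rad/s.
ζ = (R/2)·√(C/L) = (275/2)·√(145 nF/35.3 mH) = 0.279.
ω_d = 14000·√(1 − 0.279²) = 13400 rad/s.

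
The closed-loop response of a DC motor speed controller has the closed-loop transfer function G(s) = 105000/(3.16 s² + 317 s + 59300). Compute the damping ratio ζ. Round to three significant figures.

Dividing through by 3.16: denominator becomes s² + 100.3 s + 18770.
So ω_n = √18770 = 137 rad/s and ζ = 100.3/(2·137) = 0.366.

ζ ≈ 0.366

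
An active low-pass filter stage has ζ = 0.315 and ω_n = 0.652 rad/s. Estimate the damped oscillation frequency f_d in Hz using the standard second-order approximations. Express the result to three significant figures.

f_d ≈ 0.0985 Hz

ω_d = ω_n√(1−ζ²) = 0.652·√0.901 = 0.619 rad/s.
f_d = ω_d/(2π) = 0.0985 Hz.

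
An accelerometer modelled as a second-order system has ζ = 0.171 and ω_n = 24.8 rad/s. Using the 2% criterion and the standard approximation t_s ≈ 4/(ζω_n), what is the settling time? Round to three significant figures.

t_s ≈ 4/(ζω_n) = 4/(0.171 × 24.8) = 0.943 s.

t_s ≈ 0.943 s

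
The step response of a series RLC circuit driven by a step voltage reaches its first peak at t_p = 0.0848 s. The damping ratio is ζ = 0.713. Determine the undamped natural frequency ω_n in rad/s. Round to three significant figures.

ω_n ≈ 52.8 rad/s

Peak time t_p = π/ω_d, so ω_d = π/t_p = π/0.0848 = 37.0 rad/s.
ω_n = ω_d/√(1−ζ²) = 37.0/√0.492 = 52.8 rad/s.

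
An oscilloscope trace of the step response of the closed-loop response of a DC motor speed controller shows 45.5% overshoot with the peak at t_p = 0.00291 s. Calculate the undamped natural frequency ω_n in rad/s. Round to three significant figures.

The overshoot fixes ζ = −ln(OS)/√(π²+ln²(OS)) = 0.243.
t_p = π/ω_d ⇒ ω_d = 1080 rad/s; then ω_n = ω_d/√(1−ζ²) = 1110 rad/s.

ω_n ≈ 1110 rad/s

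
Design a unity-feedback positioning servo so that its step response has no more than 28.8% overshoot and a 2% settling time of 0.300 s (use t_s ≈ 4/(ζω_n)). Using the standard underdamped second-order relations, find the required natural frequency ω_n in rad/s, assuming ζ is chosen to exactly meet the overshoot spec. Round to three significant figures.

From %OS = 100·exp(−πζ/√(1−ζ²)), invert to get ζ = −ln(OS)/√(π² + ln²(OS)) with OS = 0.288.
−ln 0.288 = 1.245, so ζ = 1.245/√(π² + 1.550) = 0.368.
From t_s ≈ 4/(ζω_n): ω_n = 4/(ζ·t_s) = 4/(0.368·0.300) = 36.2 rad/s.

ω_n ≈ 36.2 rad/s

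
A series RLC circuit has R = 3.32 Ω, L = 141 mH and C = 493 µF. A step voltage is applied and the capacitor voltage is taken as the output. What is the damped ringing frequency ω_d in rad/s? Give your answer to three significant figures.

ω_d ≈ 119 rad/s

For a series RLC circuit (capacitor voltage as output), ω_n = 1/√(LC) = 1/√(141 mH · 493 µF) = 120 rad/s.
ζ = (R/2)·√(C/L) = (3.32/2)·√(493 µF/141 mH) = 0.0982.
The damped frequency ω_d = ω_n√(1−ζ²) = 119 rad/s.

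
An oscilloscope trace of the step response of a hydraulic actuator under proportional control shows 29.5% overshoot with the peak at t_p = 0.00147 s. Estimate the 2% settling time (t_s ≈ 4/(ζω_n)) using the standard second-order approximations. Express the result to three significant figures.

t_s ≈ 0.00482 s

From the overshoot, ζ = −ln(OS)/√(π²+ln²(OS)) = 0.362.
t_p = π/ω_d ⇒ ω_d = 2140 rad/s; then ω_n = ω_d/√(1−ζ²) = 2290 rad/s.
t_s ≈ 4/(ζω_n) = 4/(0.362·2290) = 0.00482 s.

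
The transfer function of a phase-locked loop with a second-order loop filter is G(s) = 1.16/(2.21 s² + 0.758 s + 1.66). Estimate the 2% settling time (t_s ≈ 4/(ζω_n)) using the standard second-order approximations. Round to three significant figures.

t_s ≈ 23.3 s

Dividing through by 2.21: denominator becomes s² + 0.3430 s + 0.7511.
So ω_n = √0.7511 = 0.867 rad/s and ζ = 0.3430/(2·0.867) = 0.198.
t_s ≈ 4/(ζω_n) = 23.3 s.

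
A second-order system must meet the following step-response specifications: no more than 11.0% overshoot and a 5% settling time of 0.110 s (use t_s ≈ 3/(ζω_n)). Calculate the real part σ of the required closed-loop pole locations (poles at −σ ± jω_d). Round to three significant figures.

The settling-time spec alone fixes σ = ζω_n = 3/t_s = 3/0.110 = 27.3.
(Overshoot then fixes ζ = 0.575 and hence ω_d = σ·√(1−ζ²)/ζ = 38.8 rad/s.)

σ ≈ 27.3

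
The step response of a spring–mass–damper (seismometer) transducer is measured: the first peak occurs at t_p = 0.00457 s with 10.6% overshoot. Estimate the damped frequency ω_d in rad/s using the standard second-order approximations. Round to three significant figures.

ω_d ≈ 687 rad/s

t_p = π/ω_d, so ω_d = π/0.00457 = 687 rad/s.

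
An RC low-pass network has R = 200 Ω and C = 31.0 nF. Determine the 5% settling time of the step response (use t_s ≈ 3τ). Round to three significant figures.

τ = RC = 200 × 31.0 nF = 0.00000620 s.
t_s ≈ 3τ = 0.0000186 s.

t_s ≈ 0.0000186 s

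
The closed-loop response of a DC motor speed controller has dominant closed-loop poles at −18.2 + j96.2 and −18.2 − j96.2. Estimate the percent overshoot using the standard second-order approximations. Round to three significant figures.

%OS ≈ 55.2%

With σ = 18.2, ω_d = 96.2: ω_n = √(σ²+ω_d²) = 97.9 rad/s, ζ = σ/ω_n = 0.186.
%OS = 100 e^{−πζ/√(1−ζ²)} with ζ = 0.186 gives 55.2%.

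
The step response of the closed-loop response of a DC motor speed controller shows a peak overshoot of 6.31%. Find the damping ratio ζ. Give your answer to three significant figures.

From %OS = 100·exp(−πζ/√(1−ζ²)), invert to get ζ = −ln(OS)/√(π² + ln²(OS)) with OS = 0.0631.
−ln 0.0631 = 2.763, so ζ = 2.763/√(π² + 7.634) = 0.660.

ζ ≈ 0.660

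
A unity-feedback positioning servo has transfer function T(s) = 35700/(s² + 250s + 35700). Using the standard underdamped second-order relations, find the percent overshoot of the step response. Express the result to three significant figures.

%OS ≈ 6.26%

Matching coefficients with s² + 2ζω_n s + ω_n² gives ω_n² = 35700 ⇒ ω_n = 189 rad/s, and ζ = 250/(2ω_n) = 0.662.
%OS = 100 e^{−πζ/√(1−ζ²)} with ζ = 0.662 gives 6.26%.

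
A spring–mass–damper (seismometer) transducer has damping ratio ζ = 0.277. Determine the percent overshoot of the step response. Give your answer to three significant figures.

%OS ≈ 40.4%

For an underdamped second-order system, %OS = 100·exp(−πζ/√(1−ζ²)).
πζ/√(1−ζ²) = π·0.277/√(1−0.0767) = 0.9057, so %OS = 100·e^(−0.9057) = 40.4%.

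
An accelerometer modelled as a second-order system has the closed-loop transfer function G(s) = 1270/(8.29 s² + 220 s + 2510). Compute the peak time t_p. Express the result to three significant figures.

t_p ≈ 0.279 s

Dividing through by 8.29: denominator becomes s² + 26.54 s + 302.8.
So ω_n = √302.8 = 17.4 rad/s and ζ = 26.54/(2·17.4) = 0.763.
ω_d = ω_n√(1−ζ²) = 11.3 rad/s. t_p = π/ω_d = 0.279 s.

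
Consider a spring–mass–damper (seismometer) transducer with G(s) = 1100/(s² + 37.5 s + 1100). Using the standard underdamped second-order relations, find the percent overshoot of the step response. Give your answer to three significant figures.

Matching coefficients with s² + 2ζω_n s + ω_n² gives ω_n² = 1100 ⇒ ω_n = 33.2 rad/s, and ζ = 37.5/(2ω_n) = 0.565.
%OS = 100·exp(−πζ/√(1−ζ²)) = 11.6%.

%OS ≈ 11.6%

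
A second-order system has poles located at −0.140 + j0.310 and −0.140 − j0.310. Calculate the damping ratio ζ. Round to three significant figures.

|pole| = ω_n = √(0.140² + 0.310²) = 0.340 rad/s; ζ = cos θ = σ/ω_n = 0.412.

ζ ≈ 0.412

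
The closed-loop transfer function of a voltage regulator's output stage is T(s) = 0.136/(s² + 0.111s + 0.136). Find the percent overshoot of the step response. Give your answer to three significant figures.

ω_n = √0.136 = 0.369 rad/s; ζ = 0.111/(2·0.369) = 0.150.
Overshoot: exp(−π·0.150/√(1−0.150²)) = 0.620, i.e. 62.0%.

%OS ≈ 62.0%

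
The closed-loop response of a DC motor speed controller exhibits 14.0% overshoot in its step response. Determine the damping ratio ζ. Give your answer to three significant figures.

ζ ≈ 0.531

From %OS = 100·exp(−πζ/√(1−ζ²)), invert to get ζ = −ln(OS)/√(π² + ln²(OS)) with OS = 0.140.
−ln 0.140 = 1.966, so ζ = 1.966/√(π² + 3.866) = 0.531.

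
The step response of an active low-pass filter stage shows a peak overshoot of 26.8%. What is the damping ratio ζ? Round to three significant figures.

ζ = −ln(OS)/√(π² + (ln OS)²). With OS = 0.268, ln OS = −1.317 and ζ = 1.317/3.406 = 0.387.

ζ ≈ 0.387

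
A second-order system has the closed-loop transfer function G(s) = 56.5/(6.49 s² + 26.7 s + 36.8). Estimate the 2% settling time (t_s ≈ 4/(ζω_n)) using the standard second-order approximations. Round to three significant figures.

Dividing through by 6.49: denominator becomes s² + 4.114 s + 5.670.
So ω_n = √5.670 = 2.38 rad/s and ζ = 4.114/(2·2.38) = 0.864.
t_s ≈ 4/(ζω_n) = 1.94 s.

t_s ≈ 1.94 s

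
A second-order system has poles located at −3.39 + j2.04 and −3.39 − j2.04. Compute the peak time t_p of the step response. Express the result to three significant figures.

t_p ≈ 1.54 s

t_p = π/ω_d with ω_d = 2.04 (the imaginary part), so t_p = 1.54 s.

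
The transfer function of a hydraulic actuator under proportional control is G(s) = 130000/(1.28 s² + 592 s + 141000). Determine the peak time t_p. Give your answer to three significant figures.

t_p ≈ 0.0132 s

Dividing through by 1.28: denominator becomes s² + 462.5 s + 110200.
So ω_n = √110200 = 332 rad/s and ζ = 462.5/(2·332) = 0.697.
The damped frequency ω_d = ω_n√(1−ζ²) = 238 rad/s. t_p = π/ω_d = 0.0132 s.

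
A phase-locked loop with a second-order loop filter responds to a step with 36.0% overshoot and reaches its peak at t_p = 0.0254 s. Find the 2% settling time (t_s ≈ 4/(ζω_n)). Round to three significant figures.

t_s ≈ 0.0994 s

The overshoot fixes ζ = −ln(OS)/√(π²+ln²(OS)) = 0.309.
t_p = π/ω_d ⇒ ω_d = 124 rad/s; then ω_n = ω_d/√(1−ζ²) = 130 rad/s.
t_s ≈ 4/(ζω_n) = 4/(0.309·130) = 0.0994 s.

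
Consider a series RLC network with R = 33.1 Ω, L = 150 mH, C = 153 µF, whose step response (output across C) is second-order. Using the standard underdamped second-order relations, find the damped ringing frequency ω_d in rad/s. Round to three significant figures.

For a series RLC circuit (capacitor voltage as output), ω_n = 1/√(LC) = 1/√(150 mH · 153 µF) = 209 rad/s.
ζ = (R/2)·√(C/L) = (33.1/2)·√(153 µF/150 mH) = 0.529.
ω_d = 209·√(1 − 0.529²) = 177 rad/s.

ω_d ≈ 177 rad/s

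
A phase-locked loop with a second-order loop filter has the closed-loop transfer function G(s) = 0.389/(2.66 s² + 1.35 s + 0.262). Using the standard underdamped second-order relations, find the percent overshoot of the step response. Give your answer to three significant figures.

%OS ≈ 1.33%

Dividing through by 2.66: denominator becomes s² + 0.5075 s + 0.09850.
So ω_n = √0.09850 = 0.314 rad/s and ζ = 0.5075/(2·0.314) = 0.809.
Overshoot: exp(−π·0.809/√(1−0.809²)) = 0.0133, i.e. 1.33%.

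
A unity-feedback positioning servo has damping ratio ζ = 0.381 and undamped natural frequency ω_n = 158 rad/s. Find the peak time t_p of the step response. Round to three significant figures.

t_p ≈ 0.0215 s

The damped frequency is ω_d = ω_n√(1−ζ²) = 158·√(1−0.145) = 146 rad/s.
Peak time t_p = π/ω_d = π/146 = 0.0215 s.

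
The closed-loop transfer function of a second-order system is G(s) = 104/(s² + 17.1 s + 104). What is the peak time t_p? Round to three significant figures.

Comparing the denominator to s² + 2ζω_n s + ω_n²: ω_n = √104 = 10.2 rad/s, and 2ζω_n = 17.1 so ζ = 17.1/(2·10.2) = 0.838.
ω_d = 10.2·√(1 − 0.838²) = 5.56 rad/s. Then t_p = π/ω_d = 0.565 s.

t_p ≈ 0.565 s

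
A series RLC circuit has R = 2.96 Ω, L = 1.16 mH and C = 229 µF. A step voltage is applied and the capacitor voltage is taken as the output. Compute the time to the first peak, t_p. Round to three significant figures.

t_p ≈ 0.00215 s

For a series RLC circuit (capacitor voltage as output), ω_n = 1/√(LC) = 1/√(1.16 mH · 229 µF) = 1940 rad/s.
ζ = (R/2)·√(C/L) = (2.96/2)·√(229 µF/1.16 mH) = 0.658.
ω_d = 1940·√(1 − 0.658²) = 1460 rad/s. t_p = π/ω_d = 0.00215 s.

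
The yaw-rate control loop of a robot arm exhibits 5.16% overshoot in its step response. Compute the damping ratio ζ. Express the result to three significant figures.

Inverting the overshoot relation: ζ = |ln 0.0516|/√(π² + ln²0.0516) = 0.686.

ζ ≈ 0.686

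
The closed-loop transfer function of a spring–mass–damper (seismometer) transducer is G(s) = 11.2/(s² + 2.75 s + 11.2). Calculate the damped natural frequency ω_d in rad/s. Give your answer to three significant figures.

ω_d ≈ 3.05 rad/s

Comparing the denominator to s² + 2ζω_n s + ω_n²: ω_n = √11.2 = 3.35 rad/s, and 2ζω_n = 2.75 so ζ = 2.75/(2·3.35) = 0.411.
The damped frequency ω_d = ω_n√(1−ζ²) = 3.05 rad/s.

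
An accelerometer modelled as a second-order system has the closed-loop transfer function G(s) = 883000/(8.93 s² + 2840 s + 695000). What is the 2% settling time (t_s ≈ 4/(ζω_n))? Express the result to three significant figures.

Dividing through by 8.93: denominator becomes s² + 318.0 s + 77830.
So ω_n = √77830 = 279 rad/s and ζ = 318.0/(2·279) = 0.570.
t_s ≈ 4/(ζω_n) = 0.0252 s.

t_s ≈ 0.0252 s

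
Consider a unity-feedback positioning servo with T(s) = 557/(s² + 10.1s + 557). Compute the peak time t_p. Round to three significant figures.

t_p ≈ 0.136 s

Matching coefficients with s² + 2ζω_n s + ω_n² gives ω_n² = 557 ⇒ ω_n = 23.6 rad/s, and ζ = 10.1/(2ω_n) = 0.214.
The damped frequency ω_d = ω_n√(1−ζ²) = 23.1 rad/s. Then t_p = π/ω_d = 0.136 s.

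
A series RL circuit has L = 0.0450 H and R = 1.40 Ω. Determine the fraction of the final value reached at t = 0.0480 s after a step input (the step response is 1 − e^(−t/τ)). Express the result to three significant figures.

y/y_∞ ≈ 0.775

τ = L/R = 0.0450/1.40 = 0.0321 s.
y(t)/y_∞ = 1 − e^(−t/τ) = 1 − e^(−0.0480/0.0321) = 1 − e^(−1.49) = 0.775.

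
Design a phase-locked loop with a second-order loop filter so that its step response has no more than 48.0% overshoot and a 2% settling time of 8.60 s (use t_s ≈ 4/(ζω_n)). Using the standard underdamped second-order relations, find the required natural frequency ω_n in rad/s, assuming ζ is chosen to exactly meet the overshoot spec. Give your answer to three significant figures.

ω_n ≈ 2.04 rad/s

Inverting the overshoot relation: ζ = |ln 0.480|/√(π² + ln²0.480) = 0.228.
Then ω_n = 4/(ζ t_s) = 4/(0.228 × 8.60) = 2.04 rad/s.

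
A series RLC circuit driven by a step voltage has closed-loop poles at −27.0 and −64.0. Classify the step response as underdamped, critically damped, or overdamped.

Since the poles are distinct, negative and real, the response is overdamped.

overdamped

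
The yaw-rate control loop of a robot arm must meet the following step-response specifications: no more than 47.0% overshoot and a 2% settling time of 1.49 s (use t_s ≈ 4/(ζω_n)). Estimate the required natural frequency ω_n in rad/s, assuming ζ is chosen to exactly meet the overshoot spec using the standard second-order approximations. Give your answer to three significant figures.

ω_n ≈ 11.5 rad/s

From %OS = 100·exp(−πζ/√(1−ζ²)), invert to get ζ = −ln(OS)/√(π² + ln²(OS)) with OS = 0.470.
−ln 0.470 = 0.7550, so ζ = 0.7550/√(π² + 0.5701) = 0.234.
Then ω_n = 4/(ζ t_s) = 4/(0.234 × 1.49) = 11.5 rad/s.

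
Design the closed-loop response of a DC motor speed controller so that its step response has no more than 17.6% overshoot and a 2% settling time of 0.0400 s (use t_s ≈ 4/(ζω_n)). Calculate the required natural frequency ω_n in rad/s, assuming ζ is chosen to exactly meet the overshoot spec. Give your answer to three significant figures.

ζ = −ln(OS)/√(π² + (ln OS)²). With OS = 0.176, ln OS = −1.737 and ζ = 1.737/3.590 = 0.484.
Then ω_n = 4/(ζ t_s) = 4/(0.484 × 0.0400) = 207 rad/s.

ω_n ≈ 207 rad/s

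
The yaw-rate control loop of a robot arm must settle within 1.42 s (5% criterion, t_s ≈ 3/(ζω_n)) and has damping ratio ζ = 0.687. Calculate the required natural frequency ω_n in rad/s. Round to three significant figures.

Rearranging t_s ≈ 3/(ζω_n) gives ω_n = 3/(ζ·t_s) = 3/(0.687 × 1.42) = 3.08 rad/s.

ω_n ≈ 3.08 rad/s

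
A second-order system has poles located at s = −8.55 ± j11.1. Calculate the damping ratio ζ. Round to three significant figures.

|pole| = ω_n = √(8.55² + 11.1²) = 14.0 rad/s; ζ = cos θ = σ/ω_n = 0.610.

ζ ≈ 0.610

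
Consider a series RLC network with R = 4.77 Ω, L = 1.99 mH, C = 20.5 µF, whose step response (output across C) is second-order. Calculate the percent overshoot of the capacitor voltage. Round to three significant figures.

For a series RLC circuit (capacitor voltage as output), ω_n = 1/√(LC) = 1/√(1.99 mH · 20.5 µF) = 4950 rad/s.
ζ = (R/2)·√(C/L) = (4.77/2)·√(20.5 µF/1.99 mH) = 0.242.
%OS = 100 e^{−πζ/√(1−ζ²)} with ζ = 0.242 gives 45.7%.

%OS ≈ 45.7%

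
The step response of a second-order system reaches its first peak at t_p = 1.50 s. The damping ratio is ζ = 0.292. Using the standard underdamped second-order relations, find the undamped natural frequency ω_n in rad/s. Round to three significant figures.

Peak time t_p = π/ω_d, so ω_d = π/t_p = π/1.50 = 2.09 rad/s.
ω_n = ω_d/√(1−ζ²) = 2.09/√0.915 = 2.19 rad/s.

ω_n ≈ 2.19 rad/s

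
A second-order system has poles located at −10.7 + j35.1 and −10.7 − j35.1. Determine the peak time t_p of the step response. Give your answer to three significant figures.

t_p = π/ω_d with ω_d = 35.1 (the imaginary part), so t_p = 0.0895 s.

t_p ≈ 0.0895 s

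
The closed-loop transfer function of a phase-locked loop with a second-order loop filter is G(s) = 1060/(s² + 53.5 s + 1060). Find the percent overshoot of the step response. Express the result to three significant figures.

%OS ≈ 1.08%

Comparing the denominator to s² + 2ζω_n s + ω_n²: ω_n = √1060 = 32.6 rad/s, and 2ζω_n = 53.5 so ζ = 53.5/(2·32.6) = 0.822.
%OS = 100 e^{−πζ/√(1−ζ²)} with ζ = 0.822 gives 1.08%.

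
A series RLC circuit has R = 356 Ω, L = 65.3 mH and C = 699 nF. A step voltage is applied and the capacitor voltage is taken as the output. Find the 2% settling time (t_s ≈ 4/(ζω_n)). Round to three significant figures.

t_s ≈ 0.00147 s

For a series RLC circuit (capacitor voltage as output), ω_n = 1/√(LC) = 1/√(65.3 mH · 699 nF) = 4680 rad/s.
ζ = (R/2)·√(C/L) = (356/2)·√(699 nF/65.3 mH) = 0.582.
t_s ≈ 4/(ζω_n) = 0.00147 s.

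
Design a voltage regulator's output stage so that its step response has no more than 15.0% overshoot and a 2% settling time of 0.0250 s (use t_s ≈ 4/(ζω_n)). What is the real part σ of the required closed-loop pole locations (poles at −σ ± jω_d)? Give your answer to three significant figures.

The settling-time spec alone fixes σ = ζω_n = 4/t_s = 4/0.0250 = 160.
(Overshoot then fixes ζ = 0.517 and hence ω_d = σ·√(1−ζ²)/ζ = 265 rad/s.)

σ ≈ 160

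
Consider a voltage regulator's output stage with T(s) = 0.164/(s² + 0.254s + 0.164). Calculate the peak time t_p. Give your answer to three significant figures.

t_p ≈ 8.17 s

Matching coefficients with s² + 2ζω_n s + ω_n² gives ω_n² = 0.164 ⇒ ω_n = 0.405 rad/s, and ζ = 0.254/(2ω_n) = 0.314.
ω_d = ω_n√(1−ζ²) = 0.385 rad/s. Then t_p = π/ω_d = 8.17 s.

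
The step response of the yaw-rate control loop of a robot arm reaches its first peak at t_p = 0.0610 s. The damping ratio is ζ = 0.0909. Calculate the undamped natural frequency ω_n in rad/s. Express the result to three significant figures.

ω_n ≈ 51.7 rad/s

Peak time t_p = π/ω_d, so ω_d = π/t_p = π/0.0610 = 51.5 rad/s.
ω_n = ω_d/√(1−ζ²) = 51.5/√0.992 = 51.7 rad/s.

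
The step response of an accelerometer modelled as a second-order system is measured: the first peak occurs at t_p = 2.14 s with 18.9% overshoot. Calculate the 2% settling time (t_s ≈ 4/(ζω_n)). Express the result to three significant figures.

From the overshoot, ζ = −ln(OS)/√(π²+ln²(OS)) = 0.469.
t_p = π/ω_d ⇒ ω_d = 1.47 rad/s; then ω_n = ω_d/√(1−ζ²) = 1.66 rad/s.
t_s ≈ 4/(ζω_n) = 4/(0.469·1.66) = 5.14 s.

t_s ≈ 5.14 s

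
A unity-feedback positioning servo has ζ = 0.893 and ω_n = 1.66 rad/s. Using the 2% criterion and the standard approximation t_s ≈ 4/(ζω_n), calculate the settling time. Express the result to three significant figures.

t_s ≈ 2.70 s

t_s ≈ 4/(ζω_n) = 4/(0.893 × 1.66) = 2.70 s.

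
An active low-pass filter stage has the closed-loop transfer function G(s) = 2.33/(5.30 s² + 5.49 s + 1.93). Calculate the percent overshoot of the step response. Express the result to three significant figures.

%OS ≈ 0.523%

Dividing through by 5.30: denominator becomes s² + 1.036 s + 0.3642.
So ω_n = √0.3642 = 0.603 rad/s and ζ = 1.036/(2·0.603) = 0.858.
%OS = 100 e^{−πζ/√(1−ζ²)} with ζ = 0.858 gives 0.523%.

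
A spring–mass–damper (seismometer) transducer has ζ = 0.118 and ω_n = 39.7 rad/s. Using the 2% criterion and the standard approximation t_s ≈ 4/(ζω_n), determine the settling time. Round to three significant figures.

t_s ≈ 0.854 s

t_s ≈ 4/(ζω_n) = 4/(0.118 × 39.7) = 0.854 s.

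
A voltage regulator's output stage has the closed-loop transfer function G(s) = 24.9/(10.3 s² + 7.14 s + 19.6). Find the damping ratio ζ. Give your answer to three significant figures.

Dividing through by 10.3: denominator becomes s² + 0.6932 s + 1.903.
So ω_n = √1.903 = 1.38 rad/s and ζ = 0.6932/(2·1.38) = 0.251.

ζ ≈ 0.251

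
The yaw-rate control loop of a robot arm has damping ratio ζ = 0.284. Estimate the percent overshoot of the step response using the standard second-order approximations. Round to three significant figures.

For an underdamped second-order system, %OS = 100·exp(−πζ/√(1−ζ²)).
πζ/√(1−ζ²) = π·0.284/√(1−0.0807) = 0.9305, so %OS = 100·e^(−0.9305) = 39.4%.

%OS ≈ 39.4%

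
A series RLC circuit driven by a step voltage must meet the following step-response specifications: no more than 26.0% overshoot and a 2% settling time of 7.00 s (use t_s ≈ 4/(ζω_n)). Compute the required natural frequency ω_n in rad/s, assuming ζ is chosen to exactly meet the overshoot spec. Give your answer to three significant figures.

ω_n ≈ 1.45 rad/s

From %OS = 100·exp(−πζ/√(1−ζ²)), invert to get ζ = −ln(OS)/√(π² + ln²(OS)) with OS = 0.260.
−ln 0.260 = 1.347, so ζ = 1.347/√(π² + 1.815) = 0.394.
Then ω_n = 4/(ζ t_s) = 4/(0.394 × 7.00) = 1.45 rad/s.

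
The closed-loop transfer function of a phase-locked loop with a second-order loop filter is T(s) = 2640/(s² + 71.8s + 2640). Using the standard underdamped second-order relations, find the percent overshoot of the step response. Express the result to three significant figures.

Matching coefficients with s² + 2ζω_n s + ω_n² gives ω_n² = 2640 ⇒ ω_n = 51.4 rad/s, and ζ = 71.8/(2ω_n) = 0.699.
%OS = 100·exp(−πζ/√(1−ζ²)) = 4.65%.

%OS ≈ 4.65%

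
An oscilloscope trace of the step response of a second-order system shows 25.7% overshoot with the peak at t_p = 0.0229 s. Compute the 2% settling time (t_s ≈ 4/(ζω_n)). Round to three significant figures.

ζ from %OS: ζ = |ln 0.257|/√(π²+ln²0.257) = 0.397.
From t_p = π/ω_d, ω_d = π/0.0229 = 137 rad/s, so ω_n = ω_d/√(1−ζ²) = 149 rad/s.
t_s ≈ 4/(ζω_n) = 4/(0.397·149) = 0.0674 s.

t_s ≈ 0.0674 s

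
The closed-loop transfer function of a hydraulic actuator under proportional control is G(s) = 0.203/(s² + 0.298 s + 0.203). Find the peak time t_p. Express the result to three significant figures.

ω_n = √0.203 = 0.451 rad/s; ζ = 0.298/(2·0.451) = 0.331.
ω_d = ω_n√(1−ζ²) = 0.425 rad/s. Then t_p = π/ω_d = 7.39 s.

t_p ≈ 7.39 s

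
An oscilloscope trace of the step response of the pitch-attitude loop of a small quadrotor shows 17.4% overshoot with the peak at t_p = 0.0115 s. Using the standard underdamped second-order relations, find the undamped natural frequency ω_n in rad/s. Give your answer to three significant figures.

ζ from %OS: ζ = |ln 0.174|/√(π²+ln²0.174) = 0.486.
t_p = π/ω_d ⇒ ω_d = 273 rad/s; then ω_n = ω_d/√(1−ζ²) = 313 rad/s.

ω_n ≈ 313 rad/s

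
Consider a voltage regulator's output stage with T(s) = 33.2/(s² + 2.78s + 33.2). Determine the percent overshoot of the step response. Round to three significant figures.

%OS ≈ 45.8%

Comparing the denominator to s² + 2ζω_n s + ω_n²: ω_n = √33.2 = 5.76 rad/s, and 2ζω_n = 2.78 so ζ = 2.78/(2·5.76) = 0.241.
Overshoot: exp(−π·0.241/√(1−0.241²)) = 0.458, i.e. 45.8%.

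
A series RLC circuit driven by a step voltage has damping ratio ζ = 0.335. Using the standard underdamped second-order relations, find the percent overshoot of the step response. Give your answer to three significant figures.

For an underdamped second-order system, %OS = 100·exp(−πζ/√(1−ζ²)).
πζ/√(1−ζ²) = π·0.335/√(1−0.112) = 1.117, so %OS = 100·e^(−1.117) = 32.7%.

%OS ≈ 32.7%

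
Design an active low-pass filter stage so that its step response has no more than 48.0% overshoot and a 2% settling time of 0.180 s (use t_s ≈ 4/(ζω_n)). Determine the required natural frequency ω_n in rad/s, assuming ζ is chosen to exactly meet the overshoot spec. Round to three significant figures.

Inverting the overshoot relation: ζ = |ln 0.480|/√(π² + ln²0.480) = 0.228.
From t_s ≈ 4/(ζω_n): ω_n = 4/(ζ·t_s) = 4/(0.228·0.180) = 97.7 rad/s.

ω_n ≈ 97.7 rad/s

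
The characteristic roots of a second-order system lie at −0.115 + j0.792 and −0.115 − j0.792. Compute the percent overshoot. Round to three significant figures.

|pole| = ω_n = √(0.115² + 0.792²) = 0.800 rad/s; ζ = cos θ = σ/ω_n = 0.144.
Overshoot: exp(−π·0.144/√(1−0.144²)) = 0.634, i.e. 63.4%.

%OS ≈ 63.4%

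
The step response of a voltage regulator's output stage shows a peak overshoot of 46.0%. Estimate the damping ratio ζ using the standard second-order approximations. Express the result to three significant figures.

ζ ≈ 0.240

Inverting the overshoot relation: ζ = |ln 0.460|/√(π² + ln²0.460) = 0.240.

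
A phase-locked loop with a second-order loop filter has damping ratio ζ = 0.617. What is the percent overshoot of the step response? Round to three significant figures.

For an underdamped second-order system, %OS = 100·exp(−πζ/√(1−ζ²)).
πζ/√(1−ζ²) = π·0.617/√(1−0.381) = 2.463, so %OS = 100·e^(−2.463) = 8.52%.

%OS ≈ 8.52%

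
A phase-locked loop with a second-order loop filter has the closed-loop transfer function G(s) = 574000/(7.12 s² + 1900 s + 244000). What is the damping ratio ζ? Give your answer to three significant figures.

Dividing through by 7.12: denominator becomes s² + 266.9 s + 34270.
So ω_n = √34270 = 185 rad/s and ζ = 266.9/(2·185) = 0.721.

ζ ≈ 0.721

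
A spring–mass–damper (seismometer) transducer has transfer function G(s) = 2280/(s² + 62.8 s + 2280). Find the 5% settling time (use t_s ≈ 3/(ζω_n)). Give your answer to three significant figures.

Matching coefficients with s² + 2ζω_n s + ω_n² gives ω_n² = 2280 ⇒ ω_n = 47.7 rad/s, and ζ = 62.8/(2ω_n) = 0.658.
t_s ≈ 3/(ζω_n) = 3/(0.658·47.7) = 0.0955 s.

t_s ≈ 0.0955 s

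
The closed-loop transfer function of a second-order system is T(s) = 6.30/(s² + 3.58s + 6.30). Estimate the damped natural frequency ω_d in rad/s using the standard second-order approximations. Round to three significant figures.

Matching coefficients with s² + 2ζω_n s + ω_n² gives ω_n² = 6.30 ⇒ ω_n = 2.51 rad/s, and ζ = 3.58/(2ω_n) = 0.713.
ω_d = ω_n√(1−ζ²) = 1.76 rad/s.

ω_d ≈ 1.76 rad/s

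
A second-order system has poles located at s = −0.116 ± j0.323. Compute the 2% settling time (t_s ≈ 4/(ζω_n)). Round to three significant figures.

t_s ≈ 34.5 s

For poles at −σ ± jω_d, ζω_n = σ = 0.116, so t_s ≈ 4/σ = 34.5 s.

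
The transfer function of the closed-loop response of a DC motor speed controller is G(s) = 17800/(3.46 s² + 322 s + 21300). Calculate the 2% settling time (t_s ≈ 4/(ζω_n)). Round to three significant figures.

t_s ≈ 0.0860 s

Dividing through by 3.46: denominator becomes s² + 93.06 s + 6156.
So ω_n = √6156 = 78.5 rad/s and ζ = 93.06/(2·78.5) = 0.593.
t_s ≈ 4/(ζω_n) = 0.0860 s.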